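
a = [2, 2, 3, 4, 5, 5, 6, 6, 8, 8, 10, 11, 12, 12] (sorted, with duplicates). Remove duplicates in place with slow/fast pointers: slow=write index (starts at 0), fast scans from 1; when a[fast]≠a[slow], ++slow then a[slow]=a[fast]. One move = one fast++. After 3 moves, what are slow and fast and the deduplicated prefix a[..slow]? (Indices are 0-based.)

(s=0,f=1) a[fast]=2=a[slow] dup → fast++
(s=0,f=2) a[fast]=3≠a[slow]=2 write a[1]=3 → slow++,fast++
(s=1,f=3) a[fast]=4≠a[slow]=3 write a[2]=4 → slow++,fast++

slow=2, fast=4, prefix=[2, 3, 4]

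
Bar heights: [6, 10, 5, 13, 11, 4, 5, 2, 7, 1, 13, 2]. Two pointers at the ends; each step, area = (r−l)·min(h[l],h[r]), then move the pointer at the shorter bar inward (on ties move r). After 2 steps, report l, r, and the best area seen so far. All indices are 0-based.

l=0 r=11: min(6,2)*11=22 best=22 *, r--
l=0 r=10: min(6,13)*10=60 best=60 *, l++

l=1, r=10, best area=60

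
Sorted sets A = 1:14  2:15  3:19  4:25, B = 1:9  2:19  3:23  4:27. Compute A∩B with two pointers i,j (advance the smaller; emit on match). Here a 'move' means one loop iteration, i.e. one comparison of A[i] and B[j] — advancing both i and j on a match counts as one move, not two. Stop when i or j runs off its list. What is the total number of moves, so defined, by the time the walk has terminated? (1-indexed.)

[i=1,j=1] 14>9 → j++
[i=1,j=2] 14<19 → i++
[i=2,j=2] 15<19 → i++
[i=3,j=2] 19==19 emit → i++,j++
[i=4,j=3] 25>23 → j++
[i=4,j=4] 25<27 → i++

6 moves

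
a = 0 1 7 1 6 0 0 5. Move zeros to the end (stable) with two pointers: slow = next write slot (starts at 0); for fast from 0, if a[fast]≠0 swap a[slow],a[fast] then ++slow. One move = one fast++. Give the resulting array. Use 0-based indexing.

[1, 7, 1, 6, 5, 0, 0, 0]

slow=0 fast=0: a[fast]=0, fast++
slow=0 fast=1: a[fast]=1≠0 swap→a[0]=1, slow++,fast++
slow=1 fast=2: a[fast]=7≠0 swap→a[1]=7, slow++,fast++
slow=2 fast=3: a[fast]=1≠0 swap→a[2]=1, slow++,fast++
slow=3 fast=4: a[fast]=6≠0 swap→a[3]=6, slow++,fast++
slow=4 fast=5: a[fast]=0, fast++
slow=4 fast=6: a[fast]=0, fast++
slow=4 fast=7: a[fast]=5≠0 swap→a[4]=5, slow++,fast++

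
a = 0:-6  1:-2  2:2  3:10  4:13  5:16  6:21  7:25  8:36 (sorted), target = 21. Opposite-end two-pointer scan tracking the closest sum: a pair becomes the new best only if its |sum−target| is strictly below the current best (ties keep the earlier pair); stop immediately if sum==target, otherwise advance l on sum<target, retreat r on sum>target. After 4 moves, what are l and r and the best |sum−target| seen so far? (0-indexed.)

l=2, r=6, best |Δ|=2

l=0 r=8: -6+36=30 d=9 *, r--
l=0 r=7: -6+25=19 d=2 *, l++
l=1 r=7: -2+25=23 d=2, r--
l=1 r=6: -2+21=19 d=2, l++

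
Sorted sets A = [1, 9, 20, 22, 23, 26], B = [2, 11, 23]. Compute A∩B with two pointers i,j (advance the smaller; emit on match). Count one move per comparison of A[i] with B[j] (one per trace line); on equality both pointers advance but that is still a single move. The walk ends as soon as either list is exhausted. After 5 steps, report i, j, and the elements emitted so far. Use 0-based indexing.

i=0 j=0: 1<2, i++
i=1 j=0: 9>2, j++
i=1 j=1: 9<11, i++
i=2 j=1: 20>11, j++
i=2 j=2: 20<23, i++

i=3, j=2, emitted=[]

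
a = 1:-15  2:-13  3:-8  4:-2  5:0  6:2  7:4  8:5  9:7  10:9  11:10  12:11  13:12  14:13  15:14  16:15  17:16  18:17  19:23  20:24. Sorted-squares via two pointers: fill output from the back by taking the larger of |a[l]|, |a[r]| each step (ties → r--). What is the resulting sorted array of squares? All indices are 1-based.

[0, 4, 4, 16, 25, 49, 64, 81, 100, 121, 144, 169, 169, 196, 225, 225, 256, 289, 529, 576]

[1,20] |-15|<=|24| out[20]=576 → r--
[1,19] |-15|<=|23| out[19]=529 → r--
[1,18] |-15|<=|17| out[18]=289 → r--
[1,17] |-15|<=|16| out[17]=256 → r--
[1,16] |-15|<=|15| out[16]=225 → r--
[1,15] |-15|>|14| out[15]=225 → l++
[2,15] |-13|<=|14| out[14]=196 → r--
[2,14] |-13|<=|13| out[13]=169 → r--
[2,13] |-13|>|12| out[12]=169 → l++
[3,13] |-8|<=|12| out[11]=144 → r--
[3,12] |-8|<=|11| out[10]=121 → r--
[3,11] |-8|<=|10| out[9]=100 → r--
[3,10] |-8|<=|9| out[8]=81 → r--
[3,9] |-8|>|7| out[7]=64 → l++
[4,9] |-2|<=|7| out[6]=49 → r--
[4,8] |-2|<=|5| out[5]=25 → r--
[4,7] |-2|<=|4| out[4]=16 → r--
[4,6] |-2|<=|2| out[3]=4 → r--
[4,5] |-2|>|0| out[2]=4 → l++
[5,5] |0|<=|0| out[1]=0 → r--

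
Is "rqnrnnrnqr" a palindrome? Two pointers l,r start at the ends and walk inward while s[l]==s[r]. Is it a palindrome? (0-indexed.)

palindrome

l=0 r=9: 'r'=='r', l++,r--
l=1 r=8: 'q'=='q', l++,r--
l=2 r=7: 'n'=='n', l++,r--
l=3 r=6: 'r'=='r', l++,r--
l=4 r=5: 'n'=='n', l++,r--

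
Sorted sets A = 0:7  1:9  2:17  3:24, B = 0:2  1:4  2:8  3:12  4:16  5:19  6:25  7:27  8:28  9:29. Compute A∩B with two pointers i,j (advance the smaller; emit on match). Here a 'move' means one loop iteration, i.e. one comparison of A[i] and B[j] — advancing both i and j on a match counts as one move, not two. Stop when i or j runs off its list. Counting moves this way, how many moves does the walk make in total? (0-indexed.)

10 moves

i=0 j=0: 7>2, j++
i=0 j=1: 7>4, j++
i=0 j=2: 7<8, i++
i=1 j=2: 9>8, j++
i=1 j=3: 9<12, i++
i=2 j=3: 17>12, j++
i=2 j=4: 17>16, j++
i=2 j=5: 17<19, i++
i=3 j=5: 24>19, j++
i=3 j=6: 24<25, i++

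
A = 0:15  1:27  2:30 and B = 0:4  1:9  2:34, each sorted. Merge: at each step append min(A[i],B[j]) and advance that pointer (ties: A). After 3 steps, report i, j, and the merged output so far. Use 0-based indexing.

i=1, j=2, merged so far=[4, 9, 15]

[i=0,j=0] A[i]=15>B[j]=4 take 4 → j++
[i=0,j=1] A[i]=15>B[j]=9 take 9 → j++
[i=0,j=2] A[i]=15<=B[j]=34 take 15 → i++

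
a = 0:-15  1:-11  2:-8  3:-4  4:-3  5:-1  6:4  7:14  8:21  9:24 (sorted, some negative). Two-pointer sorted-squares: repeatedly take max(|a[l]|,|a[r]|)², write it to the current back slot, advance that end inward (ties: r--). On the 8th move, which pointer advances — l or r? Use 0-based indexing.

l

l=0 r=9: |-15|<=|24| out[9]=576, r--
l=0 r=8: |-15|<=|21| out[8]=441, r--
l=0 r=7: |-15|>|14| out[7]=225, l++
l=1 r=7: |-11|<=|14| out[6]=196, r--
l=1 r=6: |-11|>|4| out[5]=121, l++
l=2 r=6: |-8|>|4| out[4]=64, l++
l=3 r=6: |-4|<=|4| out[3]=16, r--
l=3 r=5: |-4|>|-1| out[2]=16, l++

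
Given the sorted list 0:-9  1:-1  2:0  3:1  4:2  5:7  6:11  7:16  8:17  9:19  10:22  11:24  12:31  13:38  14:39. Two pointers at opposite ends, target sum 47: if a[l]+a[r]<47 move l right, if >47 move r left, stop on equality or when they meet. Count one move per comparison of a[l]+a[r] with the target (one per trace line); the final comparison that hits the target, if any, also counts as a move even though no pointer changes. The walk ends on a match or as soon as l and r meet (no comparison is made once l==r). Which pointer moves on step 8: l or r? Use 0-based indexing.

r

l=0 r=14: -9+39=30 <47, l++
l=1 r=14: -1+39=38 <47, l++
l=2 r=14: 0+39=39 <47, l++
l=3 r=14: 1+39=40 <47, l++
l=4 r=14: 2+39=41 <47, l++
l=5 r=14: 7+39=46 <47, l++
l=6 r=14: 11+39=50 >47, r--
l=6 r=13: 11+38=49 >47, r--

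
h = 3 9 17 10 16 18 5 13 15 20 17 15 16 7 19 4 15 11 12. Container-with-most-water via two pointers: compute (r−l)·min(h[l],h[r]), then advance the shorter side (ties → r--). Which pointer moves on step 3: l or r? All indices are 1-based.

r

l=1 r=19: min(3,12)*18=54 best=54 *, l++
l=2 r=19: min(9,12)*17=153 best=153 *, l++
l=3 r=19: min(17,12)*16=192 best=192 *, r--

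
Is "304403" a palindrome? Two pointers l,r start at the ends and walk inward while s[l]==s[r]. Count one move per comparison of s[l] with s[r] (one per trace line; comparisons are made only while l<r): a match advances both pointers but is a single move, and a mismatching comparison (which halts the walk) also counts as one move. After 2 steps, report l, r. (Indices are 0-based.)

l=2, r=3

l=0 r=5: '3'=='3', l++,r--
l=1 r=4: '0'=='0', l++,r--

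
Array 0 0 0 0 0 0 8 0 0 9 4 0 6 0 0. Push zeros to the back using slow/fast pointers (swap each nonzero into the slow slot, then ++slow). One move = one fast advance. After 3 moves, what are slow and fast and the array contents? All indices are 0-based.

slow=0, fast=3, a=[0, 0, 0, 0, 0, 0, 8, 0, 0, 9, 4, 0, 6, 0, 0]

(s=0,f=0) a[fast]=0 → fast++
(s=0,f=1) a[fast]=0 → fast++
(s=0,f=2) a[fast]=0 → fast++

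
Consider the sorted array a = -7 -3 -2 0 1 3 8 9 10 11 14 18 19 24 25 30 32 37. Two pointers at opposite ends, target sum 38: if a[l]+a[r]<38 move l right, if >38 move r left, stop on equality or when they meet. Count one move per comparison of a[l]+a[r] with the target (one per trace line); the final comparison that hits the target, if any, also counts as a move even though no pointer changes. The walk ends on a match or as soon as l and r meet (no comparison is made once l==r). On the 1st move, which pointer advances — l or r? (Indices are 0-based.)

l=0 r=17: -7+37=30 <38, l++

l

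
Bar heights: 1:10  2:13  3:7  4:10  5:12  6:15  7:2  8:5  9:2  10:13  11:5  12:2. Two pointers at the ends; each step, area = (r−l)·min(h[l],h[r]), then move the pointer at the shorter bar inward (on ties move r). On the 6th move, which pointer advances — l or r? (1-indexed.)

[1,12] min(10,2)*11=22 best=22 * → r--
[1,11] min(10,5)*10=50 best=50 * → r--
[1,10] min(10,13)*9=90 best=90 * → l++
[2,10] min(13,13)*8=104 best=104 * → r--
[2,9] min(13,2)*7=14 best=104 → r--
[2,8] min(13,5)*6=30 best=104 → r--

r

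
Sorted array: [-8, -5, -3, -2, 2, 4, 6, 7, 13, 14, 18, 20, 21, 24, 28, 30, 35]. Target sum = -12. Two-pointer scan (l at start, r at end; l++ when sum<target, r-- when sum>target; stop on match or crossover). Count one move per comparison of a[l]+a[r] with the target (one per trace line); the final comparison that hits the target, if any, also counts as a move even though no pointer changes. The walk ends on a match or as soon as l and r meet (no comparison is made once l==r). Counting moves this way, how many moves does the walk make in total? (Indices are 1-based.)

l=1 r=17: -8+35=27 >-12, r--
l=1 r=16: -8+30=22 >-12, r--
l=1 r=15: -8+28=20 >-12, r--
l=1 r=14: -8+24=16 >-12, r--
l=1 r=13: -8+21=13 >-12, r--
l=1 r=12: -8+20=12 >-12, r--
l=1 r=11: -8+18=10 >-12, r--
l=1 r=10: -8+14=6 >-12, r--
l=1 r=9: -8+13=5 >-12, r--
l=1 r=8: -8+7=-1 >-12, r--
l=1 r=7: -8+6=-2 >-12, r--
l=1 r=6: -8+4=-4 >-12, r--
l=1 r=5: -8+2=-6 >-12, r--
l=1 r=4: -8+-2=-10 >-12, r--
l=1 r=3: -8+-3=-11 >-12, r--
l=1 r=2: -8+-5=-13 <-12, l++

16 moves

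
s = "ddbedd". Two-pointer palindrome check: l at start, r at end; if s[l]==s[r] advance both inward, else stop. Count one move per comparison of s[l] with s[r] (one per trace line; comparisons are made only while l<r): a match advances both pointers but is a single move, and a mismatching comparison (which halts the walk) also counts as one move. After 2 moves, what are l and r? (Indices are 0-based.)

l=0 r=5: 'd'=='d', l++,r--
l=1 r=4: 'd'=='d', l++,r--

l=2, r=3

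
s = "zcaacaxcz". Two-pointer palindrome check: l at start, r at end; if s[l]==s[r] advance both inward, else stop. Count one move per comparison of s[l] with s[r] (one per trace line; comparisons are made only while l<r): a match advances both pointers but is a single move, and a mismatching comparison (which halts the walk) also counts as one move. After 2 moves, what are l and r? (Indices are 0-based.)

[0,8] 'z'=='z' → l++,r--
[1,7] 'c'=='c' → l++,r--

l=2, r=6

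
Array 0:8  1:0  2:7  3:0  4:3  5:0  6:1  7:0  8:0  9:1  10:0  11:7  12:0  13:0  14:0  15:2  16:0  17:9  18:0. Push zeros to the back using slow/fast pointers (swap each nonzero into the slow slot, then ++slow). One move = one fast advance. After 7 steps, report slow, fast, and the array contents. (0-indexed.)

slow=4, fast=7, a=[8, 7, 3, 1, 0, 0, 0, 0, 0, 1, 0, 7, 0, 0, 0, 2, 0, 9, 0]

slow=0 fast=0: a[fast]=8≠0 swap→a[0]=8, slow++,fast++
slow=1 fast=1: a[fast]=0, fast++
slow=1 fast=2: a[fast]=7≠0 swap→a[1]=7, slow++,fast++
slow=2 fast=3: a[fast]=0, fast++
slow=2 fast=4: a[fast]=3≠0 swap→a[2]=3, slow++,fast++
slow=3 fast=5: a[fast]=0, fast++
slow=3 fast=6: a[fast]=1≠0 swap→a[3]=1, slow++,fast++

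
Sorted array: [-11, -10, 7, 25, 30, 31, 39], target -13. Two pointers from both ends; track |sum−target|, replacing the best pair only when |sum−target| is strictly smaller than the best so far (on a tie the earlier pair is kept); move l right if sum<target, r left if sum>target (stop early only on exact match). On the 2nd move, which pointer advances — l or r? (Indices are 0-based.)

l=0 r=6: -11+39=28 d=41 *, r--
l=0 r=5: -11+31=20 d=33 *, r--

r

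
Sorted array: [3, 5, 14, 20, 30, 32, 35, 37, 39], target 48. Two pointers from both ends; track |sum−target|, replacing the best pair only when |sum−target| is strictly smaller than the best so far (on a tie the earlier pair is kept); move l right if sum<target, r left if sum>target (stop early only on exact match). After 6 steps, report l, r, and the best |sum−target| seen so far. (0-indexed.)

[0,8] 3+39=42 d=6 * → l++
[1,8] 5+39=44 d=4 * → l++
[2,8] 14+39=53 d=5 → r--
[2,7] 14+37=51 d=3 * → r--
[2,6] 14+35=49 d=1 * → r--
[2,5] 14+32=46 d=2 → l++

l=3, r=5, best |Δ|=1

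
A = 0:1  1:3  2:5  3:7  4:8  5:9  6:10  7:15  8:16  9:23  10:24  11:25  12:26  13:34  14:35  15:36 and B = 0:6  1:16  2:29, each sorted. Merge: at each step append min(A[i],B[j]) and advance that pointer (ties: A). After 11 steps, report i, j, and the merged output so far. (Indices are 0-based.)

[i=0,j=0] A[i]=1<=B[j]=6 take 1 → i++
[i=1,j=0] A[i]=3<=B[j]=6 take 3 → i++
[i=2,j=0] A[i]=5<=B[j]=6 take 5 → i++
[i=3,j=0] A[i]=7>B[j]=6 take 6 → j++
[i=3,j=1] A[i]=7<=B[j]=16 take 7 → i++
[i=4,j=1] A[i]=8<=B[j]=16 take 8 → i++
[i=5,j=1] A[i]=9<=B[j]=16 take 9 → i++
[i=6,j=1] A[i]=10<=B[j]=16 take 10 → i++
[i=7,j=1] A[i]=15<=B[j]=16 take 15 → i++
[i=8,j=1] A[i]=16<=B[j]=16 take 16 → i++
[i=9,j=1] A[i]=23>B[j]=16 take 16 → j++

i=9, j=2, merged so far=[1, 3, 5, 6, 7, 8, 9, 10, 15, 16, 16]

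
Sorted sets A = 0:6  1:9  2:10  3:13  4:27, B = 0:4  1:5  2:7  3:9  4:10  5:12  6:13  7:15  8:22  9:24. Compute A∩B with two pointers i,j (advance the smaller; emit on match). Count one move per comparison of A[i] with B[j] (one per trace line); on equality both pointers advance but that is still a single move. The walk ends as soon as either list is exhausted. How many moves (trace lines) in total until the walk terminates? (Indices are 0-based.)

i=0 j=0: 6>4, j++
i=0 j=1: 6>5, j++
i=0 j=2: 6<7, i++
i=1 j=2: 9>7, j++
i=1 j=3: 9==9 emit, i++,j++
i=2 j=4: 10==10 emit, i++,j++
i=3 j=5: 13>12, j++
i=3 j=6: 13==13 emit, i++,j++
i=4 j=7: 27>15, j++
i=4 j=8: 27>22, j++
i=4 j=9: 27>24, j++

11 moves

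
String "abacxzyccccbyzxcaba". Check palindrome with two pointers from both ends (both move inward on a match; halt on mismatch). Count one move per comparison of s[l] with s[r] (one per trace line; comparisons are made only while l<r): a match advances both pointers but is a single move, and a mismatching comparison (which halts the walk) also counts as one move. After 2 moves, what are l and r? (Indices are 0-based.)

l=2, r=16

[0,18] 'a'=='a' → l++,r--
[1,17] 'b'=='b' → l++,r--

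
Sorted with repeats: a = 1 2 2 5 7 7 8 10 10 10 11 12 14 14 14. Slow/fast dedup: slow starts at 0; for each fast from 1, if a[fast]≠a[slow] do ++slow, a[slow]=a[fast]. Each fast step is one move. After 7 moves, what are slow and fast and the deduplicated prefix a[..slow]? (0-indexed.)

(s=0,f=1) a[fast]=2≠a[slow]=1 write a[1]=2 → slow++,fast++
(s=1,f=2) a[fast]=2=a[slow] dup → fast++
(s=1,f=3) a[fast]=5≠a[slow]=2 write a[2]=5 → slow++,fast++
(s=2,f=4) a[fast]=7≠a[slow]=5 write a[3]=7 → slow++,fast++
(s=3,f=5) a[fast]=7=a[slow] dup → fast++
(s=3,f=6) a[fast]=8≠a[slow]=7 write a[4]=8 → slow++,fast++
(s=4,f=7) a[fast]=10≠a[slow]=8 write a[5]=10 → slow++,fast++

slow=5, fast=8, prefix=[1, 2, 5, 7, 8, 10]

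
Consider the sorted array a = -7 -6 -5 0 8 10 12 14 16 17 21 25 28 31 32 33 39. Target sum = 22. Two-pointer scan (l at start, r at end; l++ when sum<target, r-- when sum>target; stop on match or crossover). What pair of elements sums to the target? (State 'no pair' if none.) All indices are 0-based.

[0,16] -7+39=32 >22 → r--
[0,15] -7+33=26 >22 → r--
[0,14] -7+32=25 >22 → r--
[0,13] -7+31=24 >22 → r--
[0,12] -7+28=21 <22 → l++
[1,12] -6+28=22 → found

(-6, 28)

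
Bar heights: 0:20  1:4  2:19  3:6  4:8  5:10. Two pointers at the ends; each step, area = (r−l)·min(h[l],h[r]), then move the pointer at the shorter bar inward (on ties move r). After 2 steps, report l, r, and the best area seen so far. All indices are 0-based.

l=0, r=3, best area=50

l=0 r=5: min(20,10)*5=50 best=50 *, r--
l=0 r=4: min(20,8)*4=32 best=50, r--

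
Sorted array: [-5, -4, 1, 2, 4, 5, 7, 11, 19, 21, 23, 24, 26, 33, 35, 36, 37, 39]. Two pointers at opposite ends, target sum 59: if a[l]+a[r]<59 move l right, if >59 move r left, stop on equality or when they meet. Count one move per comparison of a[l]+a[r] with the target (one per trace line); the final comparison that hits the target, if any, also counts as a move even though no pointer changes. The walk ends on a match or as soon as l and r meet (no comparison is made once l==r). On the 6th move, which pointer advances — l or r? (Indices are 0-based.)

l

[0,17] -5+39=34 <59 → l++
[1,17] -4+39=35 <59 → l++
[2,17] 1+39=40 <59 → l++
[3,17] 2+39=41 <59 → l++
[4,17] 4+39=43 <59 → l++
[5,17] 5+39=44 <59 → l++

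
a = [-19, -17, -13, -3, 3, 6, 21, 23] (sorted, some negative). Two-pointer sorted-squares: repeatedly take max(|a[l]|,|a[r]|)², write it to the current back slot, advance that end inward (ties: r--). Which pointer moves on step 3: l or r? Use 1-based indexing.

l

[1,8] |-19|<=|23| out[8]=529 → r--
[1,7] |-19|<=|21| out[7]=441 → r--
[1,6] |-19|>|6| out[6]=361 → l++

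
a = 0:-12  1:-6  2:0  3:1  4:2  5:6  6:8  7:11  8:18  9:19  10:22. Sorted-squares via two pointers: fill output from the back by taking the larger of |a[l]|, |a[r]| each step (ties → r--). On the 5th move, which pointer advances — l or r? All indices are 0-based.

[0,10] |-12|<=|22| out[10]=484 → r--
[0,9] |-12|<=|19| out[9]=361 → r--
[0,8] |-12|<=|18| out[8]=324 → r--
[0,7] |-12|>|11| out[7]=144 → l++
[1,7] |-6|<=|11| out[6]=121 → r--

r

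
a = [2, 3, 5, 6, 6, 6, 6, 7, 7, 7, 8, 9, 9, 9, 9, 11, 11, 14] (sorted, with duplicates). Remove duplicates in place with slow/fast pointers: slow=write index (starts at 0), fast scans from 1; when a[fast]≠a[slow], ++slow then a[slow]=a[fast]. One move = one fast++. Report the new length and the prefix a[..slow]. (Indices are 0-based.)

(s=0,f=1) a[fast]=3≠a[slow]=2 write a[1]=3 → slow++,fast++
(s=1,f=2) a[fast]=5≠a[slow]=3 write a[2]=5 → slow++,fast++
(s=2,f=3) a[fast]=6≠a[slow]=5 write a[3]=6 → slow++,fast++
(s=3,f=4) a[fast]=6=a[slow] dup → fast++
(s=3,f=5) a[fast]=6=a[slow] dup → fast++
(s=3,f=6) a[fast]=6=a[slow] dup → fast++
(s=3,f=7) a[fast]=7≠a[slow]=6 write a[4]=7 → slow++,fast++
(s=4,f=8) a[fast]=7=a[slow] dup → fast++
(s=4,f=9) a[fast]=7=a[slow] dup → fast++
(s=4,f=10) a[fast]=8≠a[slow]=7 write a[5]=8 → slow++,fast++
(s=5,f=11) a[fast]=9≠a[slow]=8 write a[6]=9 → slow++,fast++
(s=6,f=12) a[fast]=9=a[slow] dup → fast++
(s=6,f=13) a[fast]=9=a[slow] dup → fast++
(s=6,f=14) a[fast]=9=a[slow] dup → fast++
(s=6,f=15) a[fast]=11≠a[slow]=9 write a[7]=11 → slow++,fast++
(s=7,f=16) a[fast]=11=a[slow] dup → fast++
(s=7,f=17) a[fast]=14≠a[slow]=11 write a[8]=14 → slow++,fast++

length 9; prefix = [2, 3, 5, 6, 7, 8, 9, 11, 14]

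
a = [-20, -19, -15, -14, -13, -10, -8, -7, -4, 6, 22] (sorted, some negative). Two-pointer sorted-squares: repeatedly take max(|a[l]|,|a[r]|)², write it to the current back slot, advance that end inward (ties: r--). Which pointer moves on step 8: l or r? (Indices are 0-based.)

l

l=0 r=10: |-20|<=|22| out[10]=484, r--
l=0 r=9: |-20|>|6| out[9]=400, l++
l=1 r=9: |-19|>|6| out[8]=361, l++
l=2 r=9: |-15|>|6| out[7]=225, l++
l=3 r=9: |-14|>|6| out[6]=196, l++
l=4 r=9: |-13|>|6| out[5]=169, l++
l=5 r=9: |-10|>|6| out[4]=100, l++
l=6 r=9: |-8|>|6| out[3]=64, l++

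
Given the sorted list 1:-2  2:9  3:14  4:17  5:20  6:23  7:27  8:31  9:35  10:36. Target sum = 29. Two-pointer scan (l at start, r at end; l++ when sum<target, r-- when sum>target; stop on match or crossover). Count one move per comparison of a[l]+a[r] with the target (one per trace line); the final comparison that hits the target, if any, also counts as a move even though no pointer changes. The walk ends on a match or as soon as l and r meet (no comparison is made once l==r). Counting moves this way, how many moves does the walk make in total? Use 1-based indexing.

l=1 r=10: -2+36=34 >29, r--
l=1 r=9: -2+35=33 >29, r--
l=1 r=8: -2+31=29, found

3 moves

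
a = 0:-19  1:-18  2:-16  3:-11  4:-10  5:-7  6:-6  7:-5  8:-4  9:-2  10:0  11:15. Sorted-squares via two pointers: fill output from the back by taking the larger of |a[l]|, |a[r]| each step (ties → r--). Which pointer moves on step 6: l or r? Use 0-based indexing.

l

l=0 r=11: |-19|>|15| out[11]=361, l++
l=1 r=11: |-18|>|15| out[10]=324, l++
l=2 r=11: |-16|>|15| out[9]=256, l++
l=3 r=11: |-11|<=|15| out[8]=225, r--
l=3 r=10: |-11|>|0| out[7]=121, l++
l=4 r=10: |-10|>|0| out[6]=100, l++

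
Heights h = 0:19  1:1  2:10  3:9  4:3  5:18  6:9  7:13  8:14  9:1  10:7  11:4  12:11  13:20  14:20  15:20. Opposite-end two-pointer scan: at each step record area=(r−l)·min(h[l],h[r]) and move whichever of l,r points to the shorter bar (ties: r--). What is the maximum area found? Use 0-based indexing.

[0,15] min(19,20)*15=285 best=285 * → l++
[1,15] min(1,20)*14=14 best=285 → l++
[2,15] min(10,20)*13=130 best=285 → l++
[3,15] min(9,20)*12=108 best=285 → l++
[4,15] min(3,20)*11=33 best=285 → l++
[5,15] min(18,20)*10=180 best=285 → l++
[6,15] min(9,20)*9=81 best=285 → l++
[7,15] min(13,20)*8=104 best=285 → l++
[8,15] min(14,20)*7=98 best=285 → l++
[9,15] min(1,20)*6=6 best=285 → l++
[10,15] min(7,20)*5=35 best=285 → l++
[11,15] min(4,20)*4=16 best=285 → l++
[12,15] min(11,20)*3=33 best=285 → l++
[13,15] min(20,20)*2=40 best=285 → r--
[13,14] min(20,20)*1=20 best=285 → r--

max area = 285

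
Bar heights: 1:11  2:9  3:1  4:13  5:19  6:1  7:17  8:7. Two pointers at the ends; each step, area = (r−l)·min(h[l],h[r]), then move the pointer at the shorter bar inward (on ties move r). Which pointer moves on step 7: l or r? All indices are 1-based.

r

l=1 r=8: min(11,7)*7=49 best=49 *, r--
l=1 r=7: min(11,17)*6=66 best=66 *, l++
l=2 r=7: min(9,17)*5=45 best=66, l++
l=3 r=7: min(1,17)*4=4 best=66, l++
l=4 r=7: min(13,17)*3=39 best=66, l++
l=5 r=7: min(19,17)*2=34 best=66, r--
l=5 r=6: min(19,1)*1=1 best=66, r--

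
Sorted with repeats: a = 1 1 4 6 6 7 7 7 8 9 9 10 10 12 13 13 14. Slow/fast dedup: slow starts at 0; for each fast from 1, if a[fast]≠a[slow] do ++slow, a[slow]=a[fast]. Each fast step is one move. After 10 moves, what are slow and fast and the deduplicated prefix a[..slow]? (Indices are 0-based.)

slow=5, fast=11, prefix=[1, 4, 6, 7, 8, 9]

slow=0 fast=1: a[fast]=1=a[slow] dup, fast++
slow=0 fast=2: a[fast]=4≠a[slow]=1 write a[1]=4, slow++,fast++
slow=1 fast=3: a[fast]=6≠a[slow]=4 write a[2]=6, slow++,fast++
slow=2 fast=4: a[fast]=6=a[slow] dup, fast++
slow=2 fast=5: a[fast]=7≠a[slow]=6 write a[3]=7, slow++,fast++
slow=3 fast=6: a[fast]=7=a[slow] dup, fast++
slow=3 fast=7: a[fast]=7=a[slow] dup, fast++
slow=3 fast=8: a[fast]=8≠a[slow]=7 write a[4]=8, slow++,fast++
slow=4 fast=9: a[fast]=9≠a[slow]=8 write a[5]=9, slow++,fast++
slow=5 fast=10: a[fast]=9=a[slow] dup, fast++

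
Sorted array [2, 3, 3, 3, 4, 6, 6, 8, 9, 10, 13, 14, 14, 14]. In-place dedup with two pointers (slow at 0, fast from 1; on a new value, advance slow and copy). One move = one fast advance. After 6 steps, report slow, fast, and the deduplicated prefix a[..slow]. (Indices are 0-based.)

(s=0,f=1) a[fast]=3≠a[slow]=2 write a[1]=3 → slow++,fast++
(s=1,f=2) a[fast]=3=a[slow] dup → fast++
(s=1,f=3) a[fast]=3=a[slow] dup → fast++
(s=1,f=4) a[fast]=4≠a[slow]=3 write a[2]=4 → slow++,fast++
(s=2,f=5) a[fast]=6≠a[slow]=4 write a[3]=6 → slow++,fast++
(s=3,f=6) a[fast]=6=a[slow] dup → fast++

slow=3, fast=7, prefix=[2, 3, 4, 6]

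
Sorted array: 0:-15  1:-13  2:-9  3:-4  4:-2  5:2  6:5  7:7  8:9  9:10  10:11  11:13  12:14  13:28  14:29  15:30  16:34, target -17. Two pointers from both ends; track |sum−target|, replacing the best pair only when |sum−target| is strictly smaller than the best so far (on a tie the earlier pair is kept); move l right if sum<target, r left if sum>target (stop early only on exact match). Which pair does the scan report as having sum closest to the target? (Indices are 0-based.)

pair (-15, -2) with sum -17 (|Δ|=0)

[0,16] -15+34=19 d=36 * → r--
[0,15] -15+30=15 d=32 * → r--
[0,14] -15+29=14 d=31 * → r--
[0,13] -15+28=13 d=30 * → r--
[0,12] -15+14=-1 d=16 * → r--
[0,11] -15+13=-2 d=15 * → r--
[0,10] -15+11=-4 d=13 * → r--
[0,9] -15+10=-5 d=12 * → r--
[0,8] -15+9=-6 d=11 * → r--
[0,7] -15+7=-8 d=9 * → r--
[0,6] -15+5=-10 d=7 * → r--
[0,5] -15+2=-13 d=4 * → r--
[0,4] -15+-2=-17 d=0 * → stop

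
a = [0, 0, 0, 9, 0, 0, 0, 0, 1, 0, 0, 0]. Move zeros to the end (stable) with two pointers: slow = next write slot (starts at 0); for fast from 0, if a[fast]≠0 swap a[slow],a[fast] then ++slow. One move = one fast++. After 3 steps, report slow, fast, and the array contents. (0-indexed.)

slow=0, fast=3, a=[0, 0, 0, 9, 0, 0, 0, 0, 1, 0, 0, 0]

(s=0,f=0) a[fast]=0 → fast++
(s=0,f=1) a[fast]=0 → fast++
(s=0,f=2) a[fast]=0 → fast++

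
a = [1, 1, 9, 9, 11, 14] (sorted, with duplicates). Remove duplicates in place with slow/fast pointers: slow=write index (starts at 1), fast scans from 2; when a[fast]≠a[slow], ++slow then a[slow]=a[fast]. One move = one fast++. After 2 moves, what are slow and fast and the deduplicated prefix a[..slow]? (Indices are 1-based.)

slow=2, fast=4, prefix=[1, 9]

slow=1 fast=2: a[fast]=1=a[slow] dup, fast++
slow=1 fast=3: a[fast]=9≠a[slow]=1 write a[2]=9, slow++,fast++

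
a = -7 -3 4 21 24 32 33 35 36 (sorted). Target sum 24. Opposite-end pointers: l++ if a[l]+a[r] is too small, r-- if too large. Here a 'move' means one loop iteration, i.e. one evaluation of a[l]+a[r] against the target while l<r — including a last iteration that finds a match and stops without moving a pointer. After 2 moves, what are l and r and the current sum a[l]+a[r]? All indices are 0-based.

l=0 r=8: -7+36=29 >24, r--
l=0 r=7: -7+35=28 >24, r--

l=0, r=6, sum=26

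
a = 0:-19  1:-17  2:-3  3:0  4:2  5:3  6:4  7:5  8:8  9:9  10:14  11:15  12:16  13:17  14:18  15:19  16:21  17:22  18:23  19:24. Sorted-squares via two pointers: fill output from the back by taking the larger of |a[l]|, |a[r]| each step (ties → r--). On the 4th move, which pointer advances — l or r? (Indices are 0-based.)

r

[0,19] |-19|<=|24| out[19]=576 → r--
[0,18] |-19|<=|23| out[18]=529 → r--
[0,17] |-19|<=|22| out[17]=484 → r--
[0,16] |-19|<=|21| out[16]=441 → r--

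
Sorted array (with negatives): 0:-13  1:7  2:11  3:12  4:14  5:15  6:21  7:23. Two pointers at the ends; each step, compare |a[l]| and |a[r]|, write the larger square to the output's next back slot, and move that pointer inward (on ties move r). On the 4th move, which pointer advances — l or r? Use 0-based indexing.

r

l=0 r=7: |-13|<=|23| out[7]=529, r--
l=0 r=6: |-13|<=|21| out[6]=441, r--
l=0 r=5: |-13|<=|15| out[5]=225, r--
l=0 r=4: |-13|<=|14| out[4]=196, r--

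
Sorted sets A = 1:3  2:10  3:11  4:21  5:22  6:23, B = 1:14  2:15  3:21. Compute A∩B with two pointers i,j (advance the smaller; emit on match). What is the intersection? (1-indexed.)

[i=1,j=1] 3<14 → i++
[i=2,j=1] 10<14 → i++
[i=3,j=1] 11<14 → i++
[i=4,j=1] 21>14 → j++
[i=4,j=2] 21>15 → j++
[i=4,j=3] 21==21 emit → i++,j++

intersection = [21]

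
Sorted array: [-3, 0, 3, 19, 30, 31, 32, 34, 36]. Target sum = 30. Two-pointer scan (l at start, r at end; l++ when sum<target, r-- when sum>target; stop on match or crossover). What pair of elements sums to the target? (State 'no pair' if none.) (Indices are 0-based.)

(0, 30)

[0,8] -3+36=33 >30 → r--
[0,7] -3+34=31 >30 → r--
[0,6] -3+32=29 <30 → l++
[1,6] 0+32=32 >30 → r--
[1,5] 0+31=31 >30 → r--
[1,4] 0+30=30 → found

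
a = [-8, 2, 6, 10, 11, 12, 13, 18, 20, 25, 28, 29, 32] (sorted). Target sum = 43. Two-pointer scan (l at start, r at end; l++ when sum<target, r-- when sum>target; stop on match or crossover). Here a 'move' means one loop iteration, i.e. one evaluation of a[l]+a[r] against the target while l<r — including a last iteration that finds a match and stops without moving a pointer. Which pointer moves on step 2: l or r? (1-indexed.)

l

l=1 r=13: -8+32=24 <43, l++
l=2 r=13: 2+32=34 <43, l++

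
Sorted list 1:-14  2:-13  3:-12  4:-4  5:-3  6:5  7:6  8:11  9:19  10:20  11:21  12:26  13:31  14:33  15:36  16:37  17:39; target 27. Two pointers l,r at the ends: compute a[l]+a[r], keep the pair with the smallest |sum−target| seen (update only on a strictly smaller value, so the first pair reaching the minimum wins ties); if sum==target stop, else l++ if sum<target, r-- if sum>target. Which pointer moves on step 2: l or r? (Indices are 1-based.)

l

[1,17] -14+39=25 d=2 * → l++
[2,17] -13+39=26 d=1 * → l++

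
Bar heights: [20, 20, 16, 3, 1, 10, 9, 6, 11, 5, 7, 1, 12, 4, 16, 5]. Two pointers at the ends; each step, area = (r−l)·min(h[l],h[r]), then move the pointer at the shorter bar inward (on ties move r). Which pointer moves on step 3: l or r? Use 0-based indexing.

[0,15] min(20,5)*15=75 best=75 * → r--
[0,14] min(20,16)*14=224 best=224 * → r--
[0,13] min(20,4)*13=52 best=224 → r--

r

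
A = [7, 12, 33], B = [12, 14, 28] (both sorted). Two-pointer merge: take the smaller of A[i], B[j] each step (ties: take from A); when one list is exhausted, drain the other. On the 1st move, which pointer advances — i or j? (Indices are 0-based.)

i

[i=0,j=0] A[i]=7<=B[j]=12 take 7 → i++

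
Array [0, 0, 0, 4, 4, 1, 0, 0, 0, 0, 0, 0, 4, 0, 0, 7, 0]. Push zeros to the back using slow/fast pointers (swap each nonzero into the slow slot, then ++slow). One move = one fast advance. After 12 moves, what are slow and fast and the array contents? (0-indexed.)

slow=3, fast=12, a=[4, 4, 1, 0, 0, 0, 0, 0, 0, 0, 0, 0, 4, 0, 0, 7, 0]

slow=0 fast=0: a[fast]=0, fast++
slow=0 fast=1: a[fast]=0, fast++
slow=0 fast=2: a[fast]=0, fast++
slow=0 fast=3: a[fast]=4≠0 swap→a[0]=4, slow++,fast++
slow=1 fast=4: a[fast]=4≠0 swap→a[1]=4, slow++,fast++
slow=2 fast=5: a[fast]=1≠0 swap→a[2]=1, slow++,fast++
slow=3 fast=6: a[fast]=0, fast++
slow=3 fast=7: a[fast]=0, fast++
slow=3 fast=8: a[fast]=0, fast++
slow=3 fast=9: a[fast]=0, fast++
slow=3 fast=10: a[fast]=0, fast++
slow=3 fast=11: a[fast]=0, fast++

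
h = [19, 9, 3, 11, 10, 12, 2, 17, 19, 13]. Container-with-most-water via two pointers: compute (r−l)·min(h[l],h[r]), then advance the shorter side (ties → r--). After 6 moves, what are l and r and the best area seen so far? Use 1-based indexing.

[1,10] min(19,13)*9=117 best=117 * → r--
[1,9] min(19,19)*8=152 best=152 * → r--
[1,8] min(19,17)*7=119 best=152 → r--
[1,7] min(19,2)*6=12 best=152 → r--
[1,6] min(19,12)*5=60 best=152 → r--
[1,5] min(19,10)*4=40 best=152 → r--

l=1, r=4, best area=152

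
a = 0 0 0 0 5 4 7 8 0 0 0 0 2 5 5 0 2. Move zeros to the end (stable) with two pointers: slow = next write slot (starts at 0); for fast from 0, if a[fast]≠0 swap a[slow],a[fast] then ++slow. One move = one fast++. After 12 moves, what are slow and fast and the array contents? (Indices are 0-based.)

slow=4, fast=12, a=[5, 4, 7, 8, 0, 0, 0, 0, 0, 0, 0, 0, 2, 5, 5, 0, 2]

slow=0 fast=0: a[fast]=0, fast++
slow=0 fast=1: a[fast]=0, fast++
slow=0 fast=2: a[fast]=0, fast++
slow=0 fast=3: a[fast]=0, fast++
slow=0 fast=4: a[fast]=5≠0 swap→a[0]=5, slow++,fast++
slow=1 fast=5: a[fast]=4≠0 swap→a[1]=4, slow++,fast++
slow=2 fast=6: a[fast]=7≠0 swap→a[2]=7, slow++,fast++
slow=3 fast=7: a[fast]=8≠0 swap→a[3]=8, slow++,fast++
slow=4 fast=8: a[fast]=0, fast++
slow=4 fast=9: a[fast]=0, fast++
slow=4 fast=10: a[fast]=0, fast++
slow=4 fast=11: a[fast]=0, fast++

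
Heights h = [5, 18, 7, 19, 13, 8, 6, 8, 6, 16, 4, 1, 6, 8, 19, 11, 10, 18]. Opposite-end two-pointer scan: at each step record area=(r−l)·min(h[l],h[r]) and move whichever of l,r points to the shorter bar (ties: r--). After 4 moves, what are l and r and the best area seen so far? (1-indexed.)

l=2, r=15, best area=288

l=1 r=18: min(5,18)*17=85 best=85 *, l++
l=2 r=18: min(18,18)*16=288 best=288 *, r--
l=2 r=17: min(18,10)*15=150 best=288, r--
l=2 r=16: min(18,11)*14=154 best=288, r--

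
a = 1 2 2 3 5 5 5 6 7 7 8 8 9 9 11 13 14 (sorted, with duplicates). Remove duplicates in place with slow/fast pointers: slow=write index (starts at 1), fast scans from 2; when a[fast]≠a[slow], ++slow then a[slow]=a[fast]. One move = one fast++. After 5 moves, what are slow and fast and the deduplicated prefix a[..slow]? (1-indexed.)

slow=4, fast=7, prefix=[1, 2, 3, 5]

slow=1 fast=2: a[fast]=2≠a[slow]=1 write a[2]=2, slow++,fast++
slow=2 fast=3: a[fast]=2=a[slow] dup, fast++
slow=2 fast=4: a[fast]=3≠a[slow]=2 write a[3]=3, slow++,fast++
slow=3 fast=5: a[fast]=5≠a[slow]=3 write a[4]=5, slow++,fast++
slow=4 fast=6: a[fast]=5=a[slow] dup, fast++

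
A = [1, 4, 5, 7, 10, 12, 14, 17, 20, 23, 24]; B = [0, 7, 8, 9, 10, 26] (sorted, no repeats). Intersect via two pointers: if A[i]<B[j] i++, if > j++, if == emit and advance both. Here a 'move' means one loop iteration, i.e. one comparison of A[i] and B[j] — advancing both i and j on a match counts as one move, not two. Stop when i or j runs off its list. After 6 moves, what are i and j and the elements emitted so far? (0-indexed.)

i=0 j=0: 1>0, j++
i=0 j=1: 1<7, i++
i=1 j=1: 4<7, i++
i=2 j=1: 5<7, i++
i=3 j=1: 7==7 emit, i++,j++
i=4 j=2: 10>8, j++

i=4, j=3, emitted=[7]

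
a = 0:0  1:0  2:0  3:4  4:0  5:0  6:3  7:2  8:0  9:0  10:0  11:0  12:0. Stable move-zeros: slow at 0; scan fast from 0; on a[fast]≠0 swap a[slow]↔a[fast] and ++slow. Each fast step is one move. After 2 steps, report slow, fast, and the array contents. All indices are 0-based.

slow=0, fast=2, a=[0, 0, 0, 4, 0, 0, 3, 2, 0, 0, 0, 0, 0]

slow=0 fast=0: a[fast]=0, fast++
slow=0 fast=1: a[fast]=0, fast++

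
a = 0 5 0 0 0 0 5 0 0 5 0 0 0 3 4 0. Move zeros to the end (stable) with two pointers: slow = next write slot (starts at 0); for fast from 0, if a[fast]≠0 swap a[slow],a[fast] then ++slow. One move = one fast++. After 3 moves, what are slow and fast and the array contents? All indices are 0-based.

slow=1, fast=3, a=[5, 0, 0, 0, 0, 0, 5, 0, 0, 5, 0, 0, 0, 3, 4, 0]

slow=0 fast=0: a[fast]=0, fast++
slow=0 fast=1: a[fast]=5≠0 swap→a[0]=5, slow++,fast++
slow=1 fast=2: a[fast]=0, fast++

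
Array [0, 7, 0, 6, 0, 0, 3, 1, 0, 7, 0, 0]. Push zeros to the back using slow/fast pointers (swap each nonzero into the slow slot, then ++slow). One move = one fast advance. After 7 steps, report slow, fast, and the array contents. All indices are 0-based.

(s=0,f=0) a[fast]=0 → fast++
(s=0,f=1) a[fast]=7≠0 swap→a[0]=7 → slow++,fast++
(s=1,f=2) a[fast]=0 → fast++
(s=1,f=3) a[fast]=6≠0 swap→a[1]=6 → slow++,fast++
(s=2,f=4) a[fast]=0 → fast++
(s=2,f=5) a[fast]=0 → fast++
(s=2,f=6) a[fast]=3≠0 swap→a[2]=3 → slow++,fast++

slow=3, fast=7, a=[7, 6, 3, 0, 0, 0, 0, 1, 0, 7, 0, 0]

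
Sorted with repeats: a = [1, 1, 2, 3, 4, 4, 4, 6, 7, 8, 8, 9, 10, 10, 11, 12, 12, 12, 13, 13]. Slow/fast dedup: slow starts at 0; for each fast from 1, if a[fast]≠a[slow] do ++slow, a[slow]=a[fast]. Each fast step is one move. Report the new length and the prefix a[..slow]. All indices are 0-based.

length 12; prefix = [1, 2, 3, 4, 6, 7, 8, 9, 10, 11, 12, 13]

slow=0 fast=1: a[fast]=1=a[slow] dup, fast++
slow=0 fast=2: a[fast]=2≠a[slow]=1 write a[1]=2, slow++,fast++
slow=1 fast=3: a[fast]=3≠a[slow]=2 write a[2]=3, slow++,fast++
slow=2 fast=4: a[fast]=4≠a[slow]=3 write a[3]=4, slow++,fast++
slow=3 fast=5: a[fast]=4=a[slow] dup, fast++
slow=3 fast=6: a[fast]=4=a[slow] dup, fast++
slow=3 fast=7: a[fast]=6≠a[slow]=4 write a[4]=6, slow++,fast++
slow=4 fast=8: a[fast]=7≠a[slow]=6 write a[5]=7, slow++,fast++
slow=5 fast=9: a[fast]=8≠a[slow]=7 write a[6]=8, slow++,fast++
slow=6 fast=10: a[fast]=8=a[slow] dup, fast++
slow=6 fast=11: a[fast]=9≠a[slow]=8 write a[7]=9, slow++,fast++
slow=7 fast=12: a[fast]=10≠a[slow]=9 write a[8]=10, slow++,fast++
slow=8 fast=13: a[fast]=10=a[slow] dup, fast++
slow=8 fast=14: a[fast]=11≠a[slow]=10 write a[9]=11, slow++,fast++
slow=9 fast=15: a[fast]=12≠a[slow]=11 write a[10]=12, slow++,fast++
slow=10 fast=16: a[fast]=12=a[slow] dup, fast++
slow=10 fast=17: a[fast]=12=a[slow] dup, fast++
slow=10 fast=18: a[fast]=13≠a[slow]=12 write a[11]=13, slow++,fast++
slow=11 fast=19: a[fast]=13=a[slow] dup, fast++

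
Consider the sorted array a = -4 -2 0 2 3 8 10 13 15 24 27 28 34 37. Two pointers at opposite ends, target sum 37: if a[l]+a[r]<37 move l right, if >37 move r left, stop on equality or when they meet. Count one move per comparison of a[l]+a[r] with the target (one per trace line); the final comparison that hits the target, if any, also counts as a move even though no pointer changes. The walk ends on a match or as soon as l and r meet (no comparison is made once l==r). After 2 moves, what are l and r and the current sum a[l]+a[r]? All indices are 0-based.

l=0 r=13: -4+37=33 <37, l++
l=1 r=13: -2+37=35 <37, l++

l=2, r=13, sum=37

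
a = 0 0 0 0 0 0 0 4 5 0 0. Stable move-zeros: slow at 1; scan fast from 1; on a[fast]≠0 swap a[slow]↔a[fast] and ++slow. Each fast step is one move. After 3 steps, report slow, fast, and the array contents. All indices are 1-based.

slow=1, fast=4, a=[0, 0, 0, 0, 0, 0, 0, 4, 5, 0, 0]

(s=1,f=1) a[fast]=0 → fast++
(s=1,f=2) a[fast]=0 → fast++
(s=1,f=3) a[fast]=0 → fast++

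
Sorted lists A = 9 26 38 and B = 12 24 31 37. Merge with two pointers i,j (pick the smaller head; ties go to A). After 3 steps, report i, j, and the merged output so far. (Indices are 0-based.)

i=1, j=2, merged so far=[9, 12, 24]

i=0 j=0: A[i]=9<=B[j]=12 take 9, i++
i=1 j=0: A[i]=26>B[j]=12 take 12, j++
i=1 j=1: A[i]=26>B[j]=24 take 24, j++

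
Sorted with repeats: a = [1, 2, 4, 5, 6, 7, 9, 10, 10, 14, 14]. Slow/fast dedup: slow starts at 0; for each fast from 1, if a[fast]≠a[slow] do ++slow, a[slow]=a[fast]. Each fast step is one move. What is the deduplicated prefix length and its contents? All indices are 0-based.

length 9; prefix = [1, 2, 4, 5, 6, 7, 9, 10, 14]

slow=0 fast=1: a[fast]=2≠a[slow]=1 write a[1]=2, slow++,fast++
slow=1 fast=2: a[fast]=4≠a[slow]=2 write a[2]=4, slow++,fast++
slow=2 fast=3: a[fast]=5≠a[slow]=4 write a[3]=5, slow++,fast++
slow=3 fast=4: a[fast]=6≠a[slow]=5 write a[4]=6, slow++,fast++
slow=4 fast=5: a[fast]=7≠a[slow]=6 write a[5]=7, slow++,fast++
slow=5 fast=6: a[fast]=9≠a[slow]=7 write a[6]=9, slow++,fast++
slow=6 fast=7: a[fast]=10≠a[slow]=9 write a[7]=10, slow++,fast++
slow=7 fast=8: a[fast]=10=a[slow] dup, fast++
slow=7 fast=9: a[fast]=14≠a[slow]=10 write a[8]=14, slow++,fast++
slow=8 fast=10: a[fast]=14=a[slow] dup, fast++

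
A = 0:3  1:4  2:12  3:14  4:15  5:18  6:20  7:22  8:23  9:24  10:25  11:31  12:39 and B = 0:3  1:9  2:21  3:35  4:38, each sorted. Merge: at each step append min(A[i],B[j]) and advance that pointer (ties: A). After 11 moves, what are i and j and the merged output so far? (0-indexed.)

i=8, j=3, merged so far=[3, 3, 4, 9, 12, 14, 15, 18, 20, 21, 22]

[i=0,j=0] A[i]=3<=B[j]=3 take 3 → i++
[i=1,j=0] A[i]=4>B[j]=3 take 3 → j++
[i=1,j=1] A[i]=4<=B[j]=9 take 4 → i++
[i=2,j=1] A[i]=12>B[j]=9 take 9 → j++
[i=2,j=2] A[i]=12<=B[j]=21 take 12 → i++
[i=3,j=2] A[i]=14<=B[j]=21 take 14 → i++
[i=4,j=2] A[i]=15<=B[j]=21 take 15 → i++
[i=5,j=2] A[i]=18<=B[j]=21 take 18 → i++
[i=6,j=2] A[i]=20<=B[j]=21 take 20 → i++
[i=7,j=2] A[i]=22>B[j]=21 take 21 → j++
[i=7,j=3] A[i]=22<=B[j]=35 take 22 → i++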